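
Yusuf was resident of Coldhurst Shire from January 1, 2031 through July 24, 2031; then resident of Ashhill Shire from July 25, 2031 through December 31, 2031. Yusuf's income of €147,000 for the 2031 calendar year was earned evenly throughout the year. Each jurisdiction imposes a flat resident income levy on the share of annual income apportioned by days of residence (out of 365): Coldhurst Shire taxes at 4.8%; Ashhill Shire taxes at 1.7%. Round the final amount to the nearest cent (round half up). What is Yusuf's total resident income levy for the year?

€5,058.41

Coldhurst Shire, January 1 – July 24, 2031: 205 days → €147,000 × 4.8% × 205/365 = €3,962.9589
Ashhill Shire, July 25 – December 31, 2031: 160 days → €147,000 × 1.7% × 160/365 = €1,095.4521
Total = €5,058.4110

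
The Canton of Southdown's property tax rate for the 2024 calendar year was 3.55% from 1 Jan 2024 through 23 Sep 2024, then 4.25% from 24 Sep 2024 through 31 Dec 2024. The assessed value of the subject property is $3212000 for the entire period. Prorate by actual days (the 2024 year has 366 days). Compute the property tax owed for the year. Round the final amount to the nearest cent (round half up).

$120107.74

1 Jan – 23 Sep 2024: 267 days at 3.55% → $3212000 × 3.55% × 267/366 = $83182.9016
24 Sep – 31 Dec 2024: 99 days at 4.25% → $3212000 × 4.25% × 99/366 = $36924.8361
Total = $120107.7377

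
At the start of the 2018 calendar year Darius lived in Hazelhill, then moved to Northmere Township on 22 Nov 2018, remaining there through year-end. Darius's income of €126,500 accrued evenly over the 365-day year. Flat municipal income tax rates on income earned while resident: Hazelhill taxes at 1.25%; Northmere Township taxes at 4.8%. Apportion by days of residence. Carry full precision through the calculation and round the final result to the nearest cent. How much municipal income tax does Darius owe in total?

Hazelhill, 1 Jan – 21 Nov 2018: 325 days → €126,500 × 1.25% × 325/365 = €1,407.9623
Northmere Township, 22 Nov – 31 Dec 2018: 40 days → €126,500 × 4.8% × 40/365 = €665.4247
Total = €2,073.3870

€2,073.39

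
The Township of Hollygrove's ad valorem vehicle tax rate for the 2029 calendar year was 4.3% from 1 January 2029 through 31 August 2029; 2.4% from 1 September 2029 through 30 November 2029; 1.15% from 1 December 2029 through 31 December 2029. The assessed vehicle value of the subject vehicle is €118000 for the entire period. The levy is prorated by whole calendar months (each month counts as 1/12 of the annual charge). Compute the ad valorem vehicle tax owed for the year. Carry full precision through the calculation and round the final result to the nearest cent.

€4203.75

1 January – 31 August 2029: 8 months at 4.3% → €118000 × 4.3% × 8/12 = €3382.6667
1 September – 30 November 2029: 3 months at 2.4% → €118000 × 2.4% × 3/12 = €708.0000
1 December – 31 December 2029: 1 month at 1.15% → €118000 × 1.15% × 1/12 = €113.0833
Total = €4203.7500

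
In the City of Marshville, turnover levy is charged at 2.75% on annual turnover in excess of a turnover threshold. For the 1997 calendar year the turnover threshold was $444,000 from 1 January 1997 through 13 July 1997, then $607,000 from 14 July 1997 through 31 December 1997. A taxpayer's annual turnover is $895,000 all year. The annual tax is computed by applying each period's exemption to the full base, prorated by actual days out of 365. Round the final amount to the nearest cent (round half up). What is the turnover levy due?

1 January – 13 July 1997: 194 days, exemption $444,000 → ($895,000 − $444,000) × 2.75% × 194/365 = $6,592.0137
14 July – 31 December 1997: 171 days, exemption $607,000 → ($895,000 − $607,000) × 2.75% × 171/365 = $3,710.4658
Total = $10,302.4795

$10,302.48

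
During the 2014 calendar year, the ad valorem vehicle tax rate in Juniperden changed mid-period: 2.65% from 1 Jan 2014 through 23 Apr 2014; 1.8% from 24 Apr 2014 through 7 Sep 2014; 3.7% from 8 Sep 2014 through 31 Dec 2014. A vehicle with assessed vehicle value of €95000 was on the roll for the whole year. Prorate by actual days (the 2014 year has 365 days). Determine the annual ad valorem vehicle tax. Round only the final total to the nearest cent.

1 Jan – 23 Apr 2014: 113 days at 2.65% → €95000 × 2.65% × 113/365 = €779.3904
24 Apr – 7 Sep 2014: 137 days at 1.8% → €95000 × 1.8% × 137/365 = €641.8356
8 Sep – 31 Dec 2014: 115 days at 3.7% → €95000 × 3.7% × 115/365 = €1107.4658
Total = €2528.6918

€2528.69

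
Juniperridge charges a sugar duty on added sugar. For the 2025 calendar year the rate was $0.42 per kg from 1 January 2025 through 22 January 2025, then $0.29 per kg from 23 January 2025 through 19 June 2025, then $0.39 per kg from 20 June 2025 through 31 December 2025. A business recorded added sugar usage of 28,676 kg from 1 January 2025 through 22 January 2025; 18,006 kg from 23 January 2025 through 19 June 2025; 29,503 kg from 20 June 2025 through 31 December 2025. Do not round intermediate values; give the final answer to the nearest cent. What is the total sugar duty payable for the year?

1 January – 22 January 2025: 28,676 kg at $0.42/kg → $12,043.92
23 January – 19 June 2025: 18,006 kg at $0.29/kg → $5,221.74
20 June – 31 December 2025: 29,503 kg at $0.39/kg → $11,506.17

$28,771.83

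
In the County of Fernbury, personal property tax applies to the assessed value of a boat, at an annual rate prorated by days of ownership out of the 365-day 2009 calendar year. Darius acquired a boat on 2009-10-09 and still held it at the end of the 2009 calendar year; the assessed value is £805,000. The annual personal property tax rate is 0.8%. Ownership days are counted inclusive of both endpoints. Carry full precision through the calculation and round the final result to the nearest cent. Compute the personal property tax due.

Days held (2009-10-09 to 2009-12-31): 84 out of 365
Tax = £805,000 × 0.8% × 84/365 = £1,482.0822

£1,482.08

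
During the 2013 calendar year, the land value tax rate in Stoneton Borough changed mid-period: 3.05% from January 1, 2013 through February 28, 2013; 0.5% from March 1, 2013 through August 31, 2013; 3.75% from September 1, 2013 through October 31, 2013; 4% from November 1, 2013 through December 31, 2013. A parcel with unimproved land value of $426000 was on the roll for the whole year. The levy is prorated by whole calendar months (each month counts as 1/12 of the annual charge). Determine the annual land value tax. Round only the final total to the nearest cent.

$8733.00

January 1 – February 28, 2013: 2 months at 3.05% → $426000 × 3.05% × 2/12 = $2165.5000
March 1 – August 31, 2013: 6 months at 0.5% → $426000 × 0.5% × 6/12 = $1065.0000
September 1 – October 31, 2013: 2 months at 3.75% → $426000 × 3.75% × 2/12 = $2662.5000
November 1 – December 31, 2013: 2 months at 4% → $426000 × 4% × 2/12 = $2840.0000
Total = $8733.0000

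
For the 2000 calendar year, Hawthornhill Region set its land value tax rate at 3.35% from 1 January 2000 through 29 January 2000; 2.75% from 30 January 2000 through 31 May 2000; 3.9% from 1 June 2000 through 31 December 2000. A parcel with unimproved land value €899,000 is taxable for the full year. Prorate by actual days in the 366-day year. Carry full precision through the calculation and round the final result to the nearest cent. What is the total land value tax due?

€31,194.81

1 January – 29 January 2000: 29 days at 3.35% → €899,000 × 3.35% × 29/366 = €2,386.2801
30 January – 31 May 2000: 123 days at 2.75% → €899,000 × 2.75% × 123/366 = €8,308.3811
1 June – 31 December 2000: 214 days at 3.9% → €899,000 × 3.9% × 214/366 = €20,500.1475
Total = €31,194.8087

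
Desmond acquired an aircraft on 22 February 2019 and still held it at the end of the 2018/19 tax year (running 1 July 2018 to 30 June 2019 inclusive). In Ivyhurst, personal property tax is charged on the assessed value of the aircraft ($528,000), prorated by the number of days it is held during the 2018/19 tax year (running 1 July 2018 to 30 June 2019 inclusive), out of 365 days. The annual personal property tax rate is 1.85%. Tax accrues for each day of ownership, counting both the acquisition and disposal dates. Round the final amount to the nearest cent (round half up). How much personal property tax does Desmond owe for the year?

$3,452.25

Days held (22 February – 30 June 2019): 129 out of 365
Tax = $528,000 × 1.85% × 129/365 = $3,452.2521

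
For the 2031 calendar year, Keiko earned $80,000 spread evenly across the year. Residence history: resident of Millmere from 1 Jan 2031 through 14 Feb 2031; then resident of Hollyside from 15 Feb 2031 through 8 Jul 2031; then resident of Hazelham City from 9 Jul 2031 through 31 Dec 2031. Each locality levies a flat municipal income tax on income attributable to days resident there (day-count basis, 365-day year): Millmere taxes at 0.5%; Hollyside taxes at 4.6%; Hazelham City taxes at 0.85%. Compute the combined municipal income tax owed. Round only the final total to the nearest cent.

$1,829.04

Millmere, 1 Jan – 14 Feb 2031: 45 days → $80,000 × 0.5% × 45/365 = $49.3151
Hollyside, 15 Feb – 8 Jul 2031: 144 days → $80,000 × 4.6% × 144/365 = $1,451.8356
Hazelham City, 9 Jul – 31 Dec 2031: 176 days → $80,000 × 0.85% × 176/365 = $327.8904
Total = $1,829.0411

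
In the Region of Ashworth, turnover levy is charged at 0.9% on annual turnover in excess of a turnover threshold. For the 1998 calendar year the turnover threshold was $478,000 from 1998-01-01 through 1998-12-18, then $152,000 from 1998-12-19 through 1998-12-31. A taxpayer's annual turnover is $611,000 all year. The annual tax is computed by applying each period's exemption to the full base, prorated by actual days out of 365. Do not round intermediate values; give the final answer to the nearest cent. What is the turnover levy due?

1998-01-01 to 1998-12-18: 352 days, exemption $478,000 → ($611,000 − $478,000) × 0.9% × 352/365 = $1,154.3671
1998-12-19 to 1998-12-31: 13 days, exemption $152,000 → ($611,000 − $152,000) × 0.9% × 13/365 = $147.1315
Total = $1,301.4986

$1,301.50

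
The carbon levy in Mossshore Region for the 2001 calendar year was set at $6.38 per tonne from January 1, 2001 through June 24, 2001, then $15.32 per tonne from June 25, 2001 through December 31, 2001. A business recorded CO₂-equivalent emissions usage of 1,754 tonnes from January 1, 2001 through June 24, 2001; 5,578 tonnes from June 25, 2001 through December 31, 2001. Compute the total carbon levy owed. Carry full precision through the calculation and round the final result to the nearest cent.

January 1 – June 24, 2001: 1,754 tonnes at $6.38/tonne → $11,190.52
June 25 – December 31, 2001: 5,578 tonnes at $15.32/tonne → $85,454.96

$96,645.48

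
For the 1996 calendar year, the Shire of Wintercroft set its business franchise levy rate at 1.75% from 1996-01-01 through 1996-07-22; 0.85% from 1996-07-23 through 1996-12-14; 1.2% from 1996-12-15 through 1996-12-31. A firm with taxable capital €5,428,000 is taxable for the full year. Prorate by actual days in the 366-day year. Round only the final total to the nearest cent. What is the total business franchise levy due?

€74,249.40

1996-01-01 to 1996-07-22: 204 days at 1.75% → €5,428,000 × 1.75% × 204/366 = €52,945.2459
1996-07-23 to 1996-12-14: 145 days at 0.85% → €5,428,000 × 0.85% × 145/366 = €18,278.7158
1996-12-15 to 1996-12-31: 17 days at 1.2% → €5,428,000 × 1.2% × 17/366 = €3,025.4426
Total = €74,249.4044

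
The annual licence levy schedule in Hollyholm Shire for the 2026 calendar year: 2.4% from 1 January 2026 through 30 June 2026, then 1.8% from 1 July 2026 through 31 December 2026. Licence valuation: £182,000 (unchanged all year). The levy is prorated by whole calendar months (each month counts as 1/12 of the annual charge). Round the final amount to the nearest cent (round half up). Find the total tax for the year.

1 January – 30 June 2026: 6 months at 2.4% → £182,000 × 2.4% × 6/12 = £2,184.0000
1 July – 31 December 2026: 6 months at 1.8% → £182,000 × 1.8% × 6/12 = £1,638.0000
Total = £3,822.0000

£3,822.00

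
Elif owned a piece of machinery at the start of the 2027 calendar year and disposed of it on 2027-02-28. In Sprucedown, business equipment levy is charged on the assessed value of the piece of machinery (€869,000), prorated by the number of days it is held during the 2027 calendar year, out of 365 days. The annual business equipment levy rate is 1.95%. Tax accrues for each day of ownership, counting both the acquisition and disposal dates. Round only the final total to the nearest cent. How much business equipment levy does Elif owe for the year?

€2,739.14

Days held (2027-01-01 to 2027-02-28): 59 out of 365
Tax = €869,000 × 1.95% × 59/365 = €2,739.1356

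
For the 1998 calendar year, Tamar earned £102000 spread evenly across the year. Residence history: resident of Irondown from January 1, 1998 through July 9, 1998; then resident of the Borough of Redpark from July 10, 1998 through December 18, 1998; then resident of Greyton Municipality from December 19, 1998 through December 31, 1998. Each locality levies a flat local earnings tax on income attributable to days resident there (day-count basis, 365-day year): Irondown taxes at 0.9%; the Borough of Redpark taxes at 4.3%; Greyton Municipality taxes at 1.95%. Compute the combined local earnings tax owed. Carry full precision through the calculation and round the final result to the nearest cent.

Irondown, January 1 – July 9, 1998: 190 days → £102000 × 0.9% × 190/365 = £477.8630
The Borough of Redpark, July 10 – December 18, 1998: 162 days → £102000 × 4.3% × 162/365 = £1946.6630
Greyton Municipality, December 19 – December 31, 1998: 13 days → £102000 × 1.95% × 13/365 = £70.8411
Total = £2495.3671

£2495.37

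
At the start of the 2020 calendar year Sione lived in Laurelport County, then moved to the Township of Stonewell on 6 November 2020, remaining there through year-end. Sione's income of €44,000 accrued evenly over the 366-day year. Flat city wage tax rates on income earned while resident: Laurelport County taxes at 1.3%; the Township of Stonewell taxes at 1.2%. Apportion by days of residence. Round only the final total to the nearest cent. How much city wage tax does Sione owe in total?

€565.27

Laurelport County, 1 January – 5 November 2020: 310 days → €44,000 × 1.3% × 310/366 = €484.4809
The Township of Stonewell, 6 November – 31 December 2020: 56 days → €44,000 × 1.2% × 56/366 = €80.7869
Total = €565.2678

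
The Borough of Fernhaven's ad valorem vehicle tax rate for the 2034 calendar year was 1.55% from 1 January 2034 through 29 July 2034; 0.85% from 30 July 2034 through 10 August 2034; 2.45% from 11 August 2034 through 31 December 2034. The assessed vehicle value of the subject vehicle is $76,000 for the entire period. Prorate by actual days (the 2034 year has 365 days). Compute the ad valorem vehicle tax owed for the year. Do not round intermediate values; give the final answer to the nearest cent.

1 January – 29 July 2034: 210 days at 1.55% → $76,000 × 1.55% × 210/365 = $677.7534
30 July – 10 August 2034: 12 days at 0.85% → $76,000 × 0.85% × 12/365 = $21.2384
11 August – 31 December 2034: 143 days at 2.45% → $76,000 × 2.45% × 143/365 = $729.4959
Total = $1,428.4877

$1,428.49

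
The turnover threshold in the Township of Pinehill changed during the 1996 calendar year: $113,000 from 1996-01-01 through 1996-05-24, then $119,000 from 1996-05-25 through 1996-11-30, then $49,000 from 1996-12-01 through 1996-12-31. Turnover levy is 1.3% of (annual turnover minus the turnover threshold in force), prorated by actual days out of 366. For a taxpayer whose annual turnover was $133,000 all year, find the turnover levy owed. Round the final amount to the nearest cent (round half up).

1996-01-01 to 1996-05-24: 145 days, exemption $113,000 → ($133,000 − $113,000) × 1.3% × 145/366 = $103.0055
1996-05-25 to 1996-11-30: 190 days, exemption $119,000 → ($133,000 − $119,000) × 1.3% × 190/366 = $94.4809
1996-12-01 to 1996-12-31: 31 days, exemption $49,000 → ($133,000 − $49,000) × 1.3% × 31/366 = $92.4918
Total = $289.9781

$289.98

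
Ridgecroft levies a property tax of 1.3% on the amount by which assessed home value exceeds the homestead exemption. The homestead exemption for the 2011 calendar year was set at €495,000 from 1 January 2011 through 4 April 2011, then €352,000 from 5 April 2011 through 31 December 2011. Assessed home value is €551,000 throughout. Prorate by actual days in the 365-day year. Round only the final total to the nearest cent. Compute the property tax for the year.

€2,108.24

1 January – 4 April 2011: 94 days, exemption €495,000 → (€551,000 − €495,000) × 1.3% × 94/365 = €187.4849
5 April – 31 December 2011: 271 days, exemption €352,000 → (€551,000 − €352,000) × 1.3% × 271/365 = €1,920.7589
Total = €2,108.2438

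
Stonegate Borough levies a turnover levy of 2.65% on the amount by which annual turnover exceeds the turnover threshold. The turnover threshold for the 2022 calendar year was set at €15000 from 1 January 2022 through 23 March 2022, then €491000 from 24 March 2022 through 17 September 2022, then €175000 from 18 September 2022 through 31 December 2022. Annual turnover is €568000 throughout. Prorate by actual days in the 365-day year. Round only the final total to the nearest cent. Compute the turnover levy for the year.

1 January – 23 March 2022: 82 days, exemption €15000 → (€568000 − €15000) × 2.65% × 82/365 = €3292.2438
24 March – 17 September 2022: 178 days, exemption €491000 → (€568000 − €491000) × 2.65% × 178/365 = €995.0932
18 September – 31 December 2022: 105 days, exemption €175000 → (€568000 − €175000) × 2.65% × 105/365 = €2995.9521
Total = €7283.2890

€7283.29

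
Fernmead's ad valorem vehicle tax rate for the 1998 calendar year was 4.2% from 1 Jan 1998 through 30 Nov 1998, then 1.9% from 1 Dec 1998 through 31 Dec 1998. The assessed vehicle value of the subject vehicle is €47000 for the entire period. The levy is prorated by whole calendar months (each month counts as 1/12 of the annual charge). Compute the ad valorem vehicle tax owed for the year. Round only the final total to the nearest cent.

€1883.92

1 Jan – 30 Nov 1998: 11 months at 4.2% → €47000 × 4.2% × 11/12 = €1809.5000
1 Dec – 31 Dec 1998: 1 month at 1.9% → €47000 × 1.9% × 1/12 = €74.4167
Total = €1883.9167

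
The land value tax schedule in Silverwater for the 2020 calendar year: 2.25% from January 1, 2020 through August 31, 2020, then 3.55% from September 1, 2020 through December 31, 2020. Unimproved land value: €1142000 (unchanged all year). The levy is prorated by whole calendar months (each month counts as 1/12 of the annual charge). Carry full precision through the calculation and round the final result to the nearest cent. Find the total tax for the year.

€30643.67

January 1 – August 31, 2020: 8 months at 2.25% → €1142000 × 2.25% × 8/12 = €17130.0000
September 1 – December 31, 2020: 4 months at 3.55% → €1142000 × 3.55% × 4/12 = €13513.6667
Total = €30643.6667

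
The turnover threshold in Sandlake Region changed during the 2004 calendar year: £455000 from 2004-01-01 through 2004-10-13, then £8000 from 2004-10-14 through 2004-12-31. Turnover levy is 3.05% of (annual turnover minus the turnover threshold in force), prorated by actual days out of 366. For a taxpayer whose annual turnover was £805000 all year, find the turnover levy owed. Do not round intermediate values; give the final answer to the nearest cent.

£13617.75

2004-01-01 to 2004-10-13: 287 days, exemption £455000 → (£805000 − £455000) × 3.05% × 287/366 = £8370.8333
2004-10-14 to 2004-12-31: 79 days, exemption £8000 → (£805000 − £8000) × 3.05% × 79/366 = £5246.9167
Total = £13617.7500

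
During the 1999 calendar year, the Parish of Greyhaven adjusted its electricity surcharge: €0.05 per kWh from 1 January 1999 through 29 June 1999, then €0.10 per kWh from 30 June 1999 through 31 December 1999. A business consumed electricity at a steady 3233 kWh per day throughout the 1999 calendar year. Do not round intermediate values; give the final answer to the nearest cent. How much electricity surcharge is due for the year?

€88,907.50

1 January – 29 June 1999: 180 days × 3233 kWh/day = 581,940 kWh at €0.05/kWh → €29,097.00
30 June – 31 December 1999: 185 days × 3233 kWh/day = 598,105 kWh at €0.10/kWh → €59,810.50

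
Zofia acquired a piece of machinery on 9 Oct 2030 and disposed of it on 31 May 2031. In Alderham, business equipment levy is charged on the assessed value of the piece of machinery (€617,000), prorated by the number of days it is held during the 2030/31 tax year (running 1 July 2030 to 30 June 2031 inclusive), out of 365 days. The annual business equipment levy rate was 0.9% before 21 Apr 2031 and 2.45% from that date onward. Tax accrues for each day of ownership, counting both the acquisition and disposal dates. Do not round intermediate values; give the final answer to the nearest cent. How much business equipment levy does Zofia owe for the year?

9 Oct 2030 – 20 Apr 2031: 194 days at 0.9% → €617,000 × 0.9% × 194/365 = €2,951.4575
21 Apr – 31 May 2031: 41 days at 2.45% → €617,000 × 2.45% × 41/365 = €1,698.0178
Total = €4,649.4753

€4,649.48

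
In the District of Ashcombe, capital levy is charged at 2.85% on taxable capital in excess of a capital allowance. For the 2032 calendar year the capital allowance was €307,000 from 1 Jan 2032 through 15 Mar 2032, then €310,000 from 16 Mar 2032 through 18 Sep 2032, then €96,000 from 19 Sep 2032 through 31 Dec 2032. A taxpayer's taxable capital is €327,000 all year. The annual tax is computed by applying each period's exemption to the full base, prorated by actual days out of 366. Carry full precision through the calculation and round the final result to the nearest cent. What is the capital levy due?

1 Jan – 15 Mar 2032: 75 days, exemption €307,000 → (€327,000 − €307,000) × 2.85% × 75/366 = €116.8033
16 Mar – 18 Sep 2032: 187 days, exemption €310,000 → (€327,000 − €310,000) × 2.85% × 187/366 = €247.5451
19 Sep – 31 Dec 2032: 104 days, exemption €96,000 → (€327,000 − €96,000) × 2.85% × 104/366 = €1,870.7213
Total = €2,235.0697

€2,235.07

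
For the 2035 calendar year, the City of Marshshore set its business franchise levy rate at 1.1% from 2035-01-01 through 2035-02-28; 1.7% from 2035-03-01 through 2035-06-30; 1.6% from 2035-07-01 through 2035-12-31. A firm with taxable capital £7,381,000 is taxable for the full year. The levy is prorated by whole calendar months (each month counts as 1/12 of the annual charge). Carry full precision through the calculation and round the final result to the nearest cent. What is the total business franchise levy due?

£114,405.50

2035-01-01 to 2035-02-28: 2 months at 1.1% → £7,381,000 × 1.1% × 2/12 = £13,531.8333
2035-03-01 to 2035-06-30: 4 months at 1.7% → £7,381,000 × 1.7% × 4/12 = £41,825.6667
2035-07-01 to 2035-12-31: 6 months at 1.6% → £7,381,000 × 1.6% × 6/12 = £59,048.0000
Total = £114,405.5000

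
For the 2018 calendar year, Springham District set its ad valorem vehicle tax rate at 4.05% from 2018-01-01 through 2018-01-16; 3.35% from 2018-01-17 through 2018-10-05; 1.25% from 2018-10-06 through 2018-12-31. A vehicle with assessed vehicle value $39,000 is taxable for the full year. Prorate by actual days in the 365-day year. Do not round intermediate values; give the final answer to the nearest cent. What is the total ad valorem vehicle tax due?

$1,123.25

2018-01-01 to 2018-01-16: 16 days at 4.05% → $39,000 × 4.05% × 16/365 = $69.2384
2018-01-17 to 2018-10-05: 262 days at 3.35% → $39,000 × 3.35% × 262/365 = $937.8164
2018-10-06 to 2018-12-31: 87 days at 1.25% → $39,000 × 1.25% × 87/365 = $116.1986
Total = $1,123.2534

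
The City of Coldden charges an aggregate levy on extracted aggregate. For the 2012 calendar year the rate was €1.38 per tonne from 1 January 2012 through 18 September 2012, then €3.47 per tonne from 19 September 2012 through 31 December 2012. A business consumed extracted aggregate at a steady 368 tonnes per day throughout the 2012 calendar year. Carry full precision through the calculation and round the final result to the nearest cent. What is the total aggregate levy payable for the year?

1 January – 18 September 2012: 262 days × 368 tonnes/day = 96,416 tonnes at €1.38/tonne → €133,054.08
19 September – 31 December 2012: 104 days × 368 tonnes/day = 38,272 tonnes at €3.47/tonne → €132,803.84

€265,857.92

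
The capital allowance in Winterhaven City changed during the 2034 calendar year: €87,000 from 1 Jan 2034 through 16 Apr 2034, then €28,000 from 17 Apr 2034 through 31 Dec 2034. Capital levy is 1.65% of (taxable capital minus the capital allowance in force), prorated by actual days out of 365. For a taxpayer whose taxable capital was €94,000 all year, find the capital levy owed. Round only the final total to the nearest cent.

€806.28

1 Jan – 16 Apr 2034: 106 days, exemption €87,000 → (€94,000 − €87,000) × 1.65% × 106/365 = €33.5425
17 Apr – 31 Dec 2034: 259 days, exemption €28,000 → (€94,000 − €28,000) × 1.65% × 259/365 = €772.7425
Total = €806.2849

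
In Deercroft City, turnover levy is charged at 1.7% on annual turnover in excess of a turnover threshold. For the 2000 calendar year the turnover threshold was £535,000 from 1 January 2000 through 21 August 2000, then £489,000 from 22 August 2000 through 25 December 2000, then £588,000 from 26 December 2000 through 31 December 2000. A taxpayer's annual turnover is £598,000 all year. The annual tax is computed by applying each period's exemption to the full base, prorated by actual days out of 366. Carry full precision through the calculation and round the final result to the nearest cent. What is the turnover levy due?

1 January – 21 August 2000: 234 days, exemption £535,000 → (£598,000 − £535,000) × 1.7% × 234/366 = £684.7377
22 August – 25 December 2000: 126 days, exemption £489,000 → (£598,000 − £489,000) × 1.7% × 126/366 = £637.9180
26 December – 31 December 2000: 6 days, exemption £588,000 → (£598,000 − £588,000) × 1.7% × 6/366 = £2.7869
Total = £1,325.4426

£1,325.44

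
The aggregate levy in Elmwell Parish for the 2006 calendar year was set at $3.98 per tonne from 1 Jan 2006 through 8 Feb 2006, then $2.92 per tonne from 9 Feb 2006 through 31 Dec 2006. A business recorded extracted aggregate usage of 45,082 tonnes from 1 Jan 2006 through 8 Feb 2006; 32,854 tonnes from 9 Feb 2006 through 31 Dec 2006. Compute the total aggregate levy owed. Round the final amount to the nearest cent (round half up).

1 Jan – 8 Feb 2006: 45,082 tonnes at $3.98/tonne → $179,426.36
9 Feb – 31 Dec 2006: 32,854 tonnes at $2.92/tonne → $95,933.68

$275,360.04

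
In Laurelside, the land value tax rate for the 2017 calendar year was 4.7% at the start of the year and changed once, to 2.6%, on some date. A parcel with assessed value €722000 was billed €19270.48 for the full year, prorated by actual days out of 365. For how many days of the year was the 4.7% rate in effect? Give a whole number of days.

Let d = days at the first rate; then 365 − d days at the second rate.
€722000 × [4.7%·d + 2.6%·(365−d)] / 365 = €19270.48
Solving gives d = 12, so the new rate took effect on January 13, 2017.

12 days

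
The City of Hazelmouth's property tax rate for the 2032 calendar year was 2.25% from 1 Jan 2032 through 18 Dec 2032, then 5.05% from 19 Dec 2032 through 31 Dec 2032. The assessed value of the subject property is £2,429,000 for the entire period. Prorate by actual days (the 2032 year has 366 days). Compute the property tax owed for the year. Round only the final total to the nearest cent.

1 Jan – 18 Dec 2032: 353 days at 2.25% → £2,429,000 × 2.25% × 353/366 = £52,711.2910
19 Dec – 31 Dec 2032: 13 days at 5.05% → £2,429,000 × 5.05% × 13/366 = £4,356.9358
Total = £57,068.2268

£57,068.23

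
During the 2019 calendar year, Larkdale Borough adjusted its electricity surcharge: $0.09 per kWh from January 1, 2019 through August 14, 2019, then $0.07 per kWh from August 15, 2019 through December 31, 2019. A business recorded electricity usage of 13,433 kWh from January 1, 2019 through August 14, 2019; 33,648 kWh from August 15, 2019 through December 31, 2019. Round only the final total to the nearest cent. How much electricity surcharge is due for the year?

January 1 – August 14, 2019: 13,433 kWh at $0.09/kWh → $1,208.97
August 15 – December 31, 2019: 33,648 kWh at $0.07/kWh → $2,355.36

$3,564.33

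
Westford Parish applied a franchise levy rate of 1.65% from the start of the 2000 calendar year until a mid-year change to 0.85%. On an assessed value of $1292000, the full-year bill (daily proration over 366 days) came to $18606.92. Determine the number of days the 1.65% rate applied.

270 days

Let d = days at the first rate; then 366 − d days at the second rate.
$1292000 × [1.65%·d + 0.85%·(366−d)] / 366 = $18606.92
Solving gives d = 270, so the new rate took effect on September 27, 2000.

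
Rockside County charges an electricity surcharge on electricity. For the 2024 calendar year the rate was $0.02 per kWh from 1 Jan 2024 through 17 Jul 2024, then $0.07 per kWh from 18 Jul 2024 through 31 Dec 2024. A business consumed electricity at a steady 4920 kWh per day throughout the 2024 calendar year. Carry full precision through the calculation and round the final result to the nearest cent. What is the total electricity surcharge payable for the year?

$77096.40

1 Jan – 17 Jul 2024: 199 days × 4920 kWh/day = 979,080 kWh at $0.02/kWh → $19581.60
18 Jul – 31 Dec 2024: 167 days × 4920 kWh/day = 821,640 kWh at $0.07/kWh → $57514.80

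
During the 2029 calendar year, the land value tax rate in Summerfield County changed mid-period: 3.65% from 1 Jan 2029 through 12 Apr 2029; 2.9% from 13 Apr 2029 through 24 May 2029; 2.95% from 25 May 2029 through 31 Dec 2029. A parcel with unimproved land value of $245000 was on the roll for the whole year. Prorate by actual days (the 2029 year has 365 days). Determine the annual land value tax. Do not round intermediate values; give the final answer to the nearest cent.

$7692.66

1 Jan – 12 Apr 2029: 102 days at 3.65% → $245000 × 3.65% × 102/365 = $2499.0000
13 Apr – 24 May 2029: 42 days at 2.9% → $245000 × 2.9% × 42/365 = $817.5616
25 May – 31 Dec 2029: 221 days at 2.95% → $245000 × 2.95% × 221/365 = $4376.1027
Total = $7692.6644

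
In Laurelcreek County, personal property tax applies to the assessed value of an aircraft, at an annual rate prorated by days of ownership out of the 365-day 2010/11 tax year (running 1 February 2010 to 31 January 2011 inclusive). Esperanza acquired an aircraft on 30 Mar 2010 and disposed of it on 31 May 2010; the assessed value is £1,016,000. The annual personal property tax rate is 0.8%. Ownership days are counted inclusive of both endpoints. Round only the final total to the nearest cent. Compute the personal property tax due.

Days held (30 Mar – 31 May 2010): 63 out of 365
Tax = £1,016,000 × 0.8% × 63/365 = £1,402.9151

£1,402.92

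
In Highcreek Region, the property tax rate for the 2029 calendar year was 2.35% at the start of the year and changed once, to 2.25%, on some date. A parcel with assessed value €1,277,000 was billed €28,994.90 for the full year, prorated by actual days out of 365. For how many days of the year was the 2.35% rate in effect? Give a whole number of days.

Let d = days at the first rate; then 365 − d days at the second rate.
€1,277,000 × [2.35%·d + 2.25%·(365−d)] / 365 = €28,994.90
Solving gives d = 75, so the new rate took effect on 17 Mar 2029.

75 days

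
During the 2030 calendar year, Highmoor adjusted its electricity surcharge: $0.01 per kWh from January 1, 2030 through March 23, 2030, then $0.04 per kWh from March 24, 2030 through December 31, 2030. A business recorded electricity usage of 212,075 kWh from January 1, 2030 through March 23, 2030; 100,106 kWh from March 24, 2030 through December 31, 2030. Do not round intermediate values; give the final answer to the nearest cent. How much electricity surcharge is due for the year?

$6,124.99

January 1 – March 23, 2030: 212,075 kWh at $0.01/kWh → $2,120.75
March 24 – December 31, 2030: 100,106 kWh at $0.04/kWh → $4,004.24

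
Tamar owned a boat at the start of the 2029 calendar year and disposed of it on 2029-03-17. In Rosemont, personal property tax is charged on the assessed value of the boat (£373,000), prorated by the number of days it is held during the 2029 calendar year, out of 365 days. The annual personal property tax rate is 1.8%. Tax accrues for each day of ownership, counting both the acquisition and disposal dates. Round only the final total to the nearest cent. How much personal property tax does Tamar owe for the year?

Days held (2029-01-01 to 2029-03-17): 76 out of 365
Tax = £373,000 × 1.8% × 76/365 = £1,397.9836

£1,397.98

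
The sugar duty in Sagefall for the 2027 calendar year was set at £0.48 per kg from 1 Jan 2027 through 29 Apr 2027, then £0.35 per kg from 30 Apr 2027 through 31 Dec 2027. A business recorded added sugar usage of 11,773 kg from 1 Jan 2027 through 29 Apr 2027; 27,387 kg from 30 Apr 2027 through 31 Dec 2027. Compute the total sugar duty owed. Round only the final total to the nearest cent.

£15,236.49

1 Jan – 29 Apr 2027: 11,773 kg at £0.48/kg → £5,651.04
30 Apr – 31 Dec 2027: 27,387 kg at £0.35/kg → £9,585.45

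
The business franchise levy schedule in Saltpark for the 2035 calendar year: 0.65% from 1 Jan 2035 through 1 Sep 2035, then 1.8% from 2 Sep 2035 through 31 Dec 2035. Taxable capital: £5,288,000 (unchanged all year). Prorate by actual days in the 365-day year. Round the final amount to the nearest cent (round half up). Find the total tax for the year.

£54,531.59

1 Jan – 1 Sep 2035: 244 days at 0.65% → £5,288,000 × 0.65% × 244/365 = £22,977.4466
2 Sep – 31 Dec 2035: 121 days at 1.8% → £5,288,000 × 1.8% × 121/365 = £31,554.1479
Total = £54,531.5945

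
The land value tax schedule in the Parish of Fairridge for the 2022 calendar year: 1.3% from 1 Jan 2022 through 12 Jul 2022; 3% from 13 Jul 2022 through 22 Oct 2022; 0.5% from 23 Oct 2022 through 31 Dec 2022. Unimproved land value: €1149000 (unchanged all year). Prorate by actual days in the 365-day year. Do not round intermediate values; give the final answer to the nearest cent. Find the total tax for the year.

1 Jan – 12 Jul 2022: 193 days at 1.3% → €1149000 × 1.3% × 193/365 = €7898.1945
13 Jul – 22 Oct 2022: 102 days at 3% → €1149000 × 3% × 102/365 = €9632.7123
23 Oct – 31 Dec 2022: 70 days at 0.5% → €1149000 × 0.5% × 70/365 = €1101.7808
Total = €18632.6877

€18632.69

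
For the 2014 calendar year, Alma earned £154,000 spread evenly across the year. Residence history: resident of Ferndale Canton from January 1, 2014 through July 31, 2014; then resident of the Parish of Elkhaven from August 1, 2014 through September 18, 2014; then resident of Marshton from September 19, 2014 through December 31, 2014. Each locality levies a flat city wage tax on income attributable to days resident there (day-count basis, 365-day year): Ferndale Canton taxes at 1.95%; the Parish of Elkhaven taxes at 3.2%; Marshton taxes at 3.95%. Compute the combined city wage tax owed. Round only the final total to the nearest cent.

Ferndale Canton, January 1 – July 31, 2014: 212 days → £154,000 × 1.95% × 212/365 = £1,744.2082
The Parish of Elkhaven, August 1 – September 18, 2014: 49 days → £154,000 × 3.2% × 49/365 = £661.5671
Marshton, September 19 – December 31, 2014: 104 days → £154,000 × 3.95% × 104/365 = £1,733.2384
Total = £4,139.0137

£4,139.01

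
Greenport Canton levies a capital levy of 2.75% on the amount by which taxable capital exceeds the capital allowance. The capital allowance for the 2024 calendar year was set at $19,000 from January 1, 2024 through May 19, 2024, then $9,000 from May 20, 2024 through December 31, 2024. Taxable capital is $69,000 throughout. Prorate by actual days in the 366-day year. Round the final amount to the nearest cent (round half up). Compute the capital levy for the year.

January 1 – May 19, 2024: 140 days, exemption $19,000 → ($69,000 − $19,000) × 2.75% × 140/366 = $525.9563
May 20 – December 31, 2024: 226 days, exemption $9,000 → ($69,000 − $9,000) × 2.75% × 226/366 = $1,018.8525
Total = $1,544.8087

$1,544.81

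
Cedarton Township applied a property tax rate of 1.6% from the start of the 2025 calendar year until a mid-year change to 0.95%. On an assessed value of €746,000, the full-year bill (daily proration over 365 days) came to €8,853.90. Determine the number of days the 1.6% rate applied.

Let d = days at the first rate; then 365 − d days at the second rate.
€746,000 × [1.6%·d + 0.95%·(365−d)] / 365 = €8,853.90
Solving gives d = 133, so the new rate took effect on 14 May 2025.

133 days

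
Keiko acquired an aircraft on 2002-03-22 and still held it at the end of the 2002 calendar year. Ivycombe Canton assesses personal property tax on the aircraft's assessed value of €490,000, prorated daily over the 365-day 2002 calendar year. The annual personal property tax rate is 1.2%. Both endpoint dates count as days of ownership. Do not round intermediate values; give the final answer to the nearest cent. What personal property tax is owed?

€4,591.23

Days held (2002-03-22 to 2002-12-31): 285 out of 365
Tax = €490,000 × 1.2% × 285/365 = €4,591.2329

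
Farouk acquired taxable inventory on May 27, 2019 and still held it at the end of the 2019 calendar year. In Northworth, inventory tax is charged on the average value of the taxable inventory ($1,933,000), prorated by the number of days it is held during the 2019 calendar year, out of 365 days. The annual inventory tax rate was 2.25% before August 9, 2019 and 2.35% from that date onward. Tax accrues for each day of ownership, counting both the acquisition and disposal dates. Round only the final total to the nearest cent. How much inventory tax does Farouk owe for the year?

$26,863.40

May 27 – August 8, 2019: 74 days at 2.25% → $1,933,000 × 2.25% × 74/365 = $8,817.6575
August 9 – December 31, 2019: 145 days at 2.35% → $1,933,000 × 2.35% × 145/365 = $18,045.7466
Total = $26,863.4041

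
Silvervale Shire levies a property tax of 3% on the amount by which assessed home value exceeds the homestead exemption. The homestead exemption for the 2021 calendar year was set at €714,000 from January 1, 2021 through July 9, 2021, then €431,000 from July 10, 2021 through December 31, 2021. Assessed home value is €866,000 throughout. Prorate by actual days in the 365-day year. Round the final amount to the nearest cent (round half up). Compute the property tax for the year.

January 1 – July 9, 2021: 190 days, exemption €714,000 → (€866,000 − €714,000) × 3% × 190/365 = €2,373.6986
July 10 – December 31, 2021: 175 days, exemption €431,000 → (€866,000 − €431,000) × 3% × 175/365 = €6,256.8493
Total = €8,630.5479

€8,630.55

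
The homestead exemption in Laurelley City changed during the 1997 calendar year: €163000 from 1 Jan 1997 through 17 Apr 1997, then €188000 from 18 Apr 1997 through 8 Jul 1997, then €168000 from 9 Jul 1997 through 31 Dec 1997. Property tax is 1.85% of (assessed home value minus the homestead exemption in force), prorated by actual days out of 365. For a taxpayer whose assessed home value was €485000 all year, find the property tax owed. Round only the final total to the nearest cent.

€5808.49

1 Jan – 17 Apr 1997: 107 days, exemption €163000 → (€485000 − €163000) × 1.85% × 107/365 = €1746.2986
18 Apr – 8 Jul 1997: 82 days, exemption €188000 → (€485000 − €188000) × 1.85% × 82/365 = €1234.3808
9 Jul – 31 Dec 1997: 176 days, exemption €168000 → (€485000 − €168000) × 1.85% × 176/365 = €2827.8137
Total = €5808.4932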